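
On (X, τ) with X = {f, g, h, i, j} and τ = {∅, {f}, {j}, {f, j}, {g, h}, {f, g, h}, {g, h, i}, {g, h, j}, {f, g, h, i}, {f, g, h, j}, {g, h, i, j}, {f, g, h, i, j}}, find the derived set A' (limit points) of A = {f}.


A' = ∅

For each x ∈ X, list the open sets U ∈ τ with x ∈ U, then check whether U ∩ (A ∖ {x}) ≠ ∅ for every such U.
  x = f: open {f} ∋ x has {f} ∩ (A ∖ {f}) = ∅, so x is NOT a limit point.
  x = g: open {g, h} ∋ x has {g, h} ∩ (A ∖ {g}) = ∅, so x is NOT a limit point.
  x = h: open {g, h} ∋ x has {g, h} ∩ (A ∖ {h}) = ∅, so x is NOT a limit point.
  x = i: open {g, h, i} ∋ x has {g, h, i} ∩ (A ∖ {i}) = ∅, so x is NOT a limit point.
  x = j: open {j} ∋ x has {j} ∩ (A ∖ {j}) = ∅, so x is NOT a limit point.
Collecting: A' = ∅.


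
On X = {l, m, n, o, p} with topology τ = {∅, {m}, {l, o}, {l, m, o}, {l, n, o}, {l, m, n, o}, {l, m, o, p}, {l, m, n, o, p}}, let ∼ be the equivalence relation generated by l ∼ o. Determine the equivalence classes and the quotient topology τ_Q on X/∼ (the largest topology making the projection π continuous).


X/∼ = {[l=o], [m], [n], [p]}; |τ_Q| = 8.

Equivalence classes: [l=o], [m], [n], [p].
Quotient map π: X → X/∼ sends l ↦ [l=o], m ↦ [m], n ↦ [n], o ↦ [l=o], p ↦ [p].
For each subset V ⊆ X/∼, compute π^{-1}(V) ⊆ X and check whether π^{-1}(V) ∈ τ. V is open in τ_Q iff π^{-1}(V) ∈ τ.
  V = {}: π^{-1}(V) = ∅ ∈ τ ✓.
  V = {[l=o]}: π^{-1}(V) = {l, o} ∈ τ ✓.
  V = {[m]}: π^{-1}(V) = {m} ∈ τ ✓.
  V = {[l=o], [m]}: π^{-1}(V) = {l, m, o} ∈ τ ✓.
  V = {[n]}: π^{-1}(V) = {n} ∉ τ ✗.
  V = {[l=o], [n]}: π^{-1}(V) = {l, n, o} ∈ τ ✓.
  V = {[m], [n]}: π^{-1}(V) = {m, n} ∉ τ ✗.
  V = {[l=o], [m], [n]}: π^{-1}(V) = {l, m, n, o} ∈ τ ✓.
  V = {[p]}: π^{-1}(V) = {p} ∉ τ ✗.
  V = {[l=o], [p]}: π^{-1}(V) = {l, o, p} ∉ τ ✗.
  V = {[m], [p]}: π^{-1}(V) = {m, p} ∉ τ ✗.
  V = {[l=o], [m], [p]}: π^{-1}(V) = {l, m, o, p} ∈ τ ✓.
  V = {[n], [p]}: π^{-1}(V) = {n, p} ∉ τ ✗.
  V = {[l=o], [n], [p]}: π^{-1}(V) = {l, n, o, p} ∉ τ ✗.
  V = {[m], [n], [p]}: π^{-1}(V) = {m, n, p} ∉ τ ✗.
  V = {[l=o], [m], [n], [p]}: π^{-1}(V) = {l, m, n, o, p} ∈ τ ✓.
Open sets in the quotient: τ_Q = {{}, {[l=o]}, {[m]}, {[l=o], [m]}, {[l=o], [n]}, {[l=o], [m], [n]}, {[l=o], [m], [p]}, {[l=o], [m], [n], [p]}} (8 elements).


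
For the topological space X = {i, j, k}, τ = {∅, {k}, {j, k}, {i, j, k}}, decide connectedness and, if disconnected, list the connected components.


(X, τ) is connected.

Find clopen sets (U ∈ τ with X ∖ U ∈ τ):
  U = ∅, X ∖ U = {i, j, k} — both open, so U is clopen.
  U = {i, j, k}, X ∖ U = ∅ — both open, so U is clopen.
Only trivial clopens (∅ and X) exist, so (X, τ) is connected.
Compute connected components by grouping points that agree on all clopens:
  component: {i, j, k}


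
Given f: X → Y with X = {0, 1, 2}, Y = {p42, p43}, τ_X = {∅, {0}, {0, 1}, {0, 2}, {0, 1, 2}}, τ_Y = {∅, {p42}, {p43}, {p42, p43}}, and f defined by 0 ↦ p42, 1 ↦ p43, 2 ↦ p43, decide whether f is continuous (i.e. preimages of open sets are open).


f is NOT continuous.

Compute f^{-1}(U) for each U ∈ τ_Y:
  U = ∅: f^{-1}(U) = ∅ ∈ τ_X ✓.
  U = {p42}: f^{-1}(U) = {0} ∈ τ_X ✓.
  U = {p43}: f^{-1}(U) = {1, 2} ∉ τ_X ✗.
  U = {p42, p43}: f^{-1}(U) = {0, 1, 2} ∈ τ_X ✓.
Found U = {p43} with f^{-1}(U) = {1, 2} not in τ_X. Therefore f is NOT continuous.


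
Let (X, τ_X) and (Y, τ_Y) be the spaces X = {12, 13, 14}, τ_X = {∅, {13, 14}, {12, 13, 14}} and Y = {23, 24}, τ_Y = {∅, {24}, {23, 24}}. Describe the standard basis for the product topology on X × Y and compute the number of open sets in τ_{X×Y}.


Basis B = {∅ × ∅, {13, 14} × {24}, {12, 13, 14} × {24}, {13, 14} × {23, 24}, {12, 13, 14} × {23, 24}}; |τ_{X×Y}| = 6.

Enumerate products U × V with U ∈ τ_X, V ∈ τ_Y (deduplicated):
  ∅ × ∅ = {} (∅)
  {13, 14} × {24} = {(13,24), (14,24)}
  {12, 13, 14} × {24} = {(12,24), (13,24), (14,24)}
  {13, 14} × {23, 24} = {(13,23), (13,24), (14,23), (14,24)}
  {12, 13, 14} × {23, 24} = {(12,23), (12,24), (13,23), (13,24), (14,23), (14,24)}
These 5 distinct sets form the basis B.
Close under arbitrary unions to get τ_{X×Y}; counting gives |τ_{X×Y}| = 6.


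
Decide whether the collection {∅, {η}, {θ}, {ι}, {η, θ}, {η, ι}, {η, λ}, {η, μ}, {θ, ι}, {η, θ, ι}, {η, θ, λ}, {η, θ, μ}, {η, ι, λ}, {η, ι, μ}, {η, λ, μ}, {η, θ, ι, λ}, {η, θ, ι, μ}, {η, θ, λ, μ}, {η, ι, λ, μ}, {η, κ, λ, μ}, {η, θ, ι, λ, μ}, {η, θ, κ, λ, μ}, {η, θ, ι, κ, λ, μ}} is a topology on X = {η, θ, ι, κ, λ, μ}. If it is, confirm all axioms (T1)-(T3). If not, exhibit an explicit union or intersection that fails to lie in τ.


τ is NOT a topology on X.

Axiom (T1): ∅ ∈ τ? Yes; X ∈ τ? Yes.
Axiom (T2/T3): check pairwise unions and intersections of members of τ.
Counterexample for (T2): {ι} ∪ {η, κ, λ, μ} = {η, ι, κ, λ, μ} ∉ τ. Therefore τ is NOT a topology.


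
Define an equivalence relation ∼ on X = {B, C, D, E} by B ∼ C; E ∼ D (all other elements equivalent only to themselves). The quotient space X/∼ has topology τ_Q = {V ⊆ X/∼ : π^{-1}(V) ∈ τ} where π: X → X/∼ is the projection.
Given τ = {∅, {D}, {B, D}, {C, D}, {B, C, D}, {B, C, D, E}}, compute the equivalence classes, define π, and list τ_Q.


X/∼ = {[B=C], [D=E]}; |τ_Q| = 2.

Equivalence classes: [B=C], [D=E].
Quotient map π: X → X/∼ sends B ↦ [B=C], C ↦ [B=C], D ↦ [D=E], E ↦ [D=E].
For each subset V ⊆ X/∼, compute π^{-1}(V) ⊆ X and check whether π^{-1}(V) ∈ τ. V is open in τ_Q iff π^{-1}(V) ∈ τ.
  V = {}: π^{-1}(V) = ∅ ∈ τ ✓.
  V = {[B=C]}: π^{-1}(V) = {B, C} ∉ τ ✗.
  V = {[D=E]}: π^{-1}(V) = {D, E} ∉ τ ✗.
  V = {[B=C], [D=E]}: π^{-1}(V) = {B, C, D, E} ∈ τ ✓.
Open sets in the quotient: τ_Q = {{}, {[B=C], [D=E]}} (2 elements).


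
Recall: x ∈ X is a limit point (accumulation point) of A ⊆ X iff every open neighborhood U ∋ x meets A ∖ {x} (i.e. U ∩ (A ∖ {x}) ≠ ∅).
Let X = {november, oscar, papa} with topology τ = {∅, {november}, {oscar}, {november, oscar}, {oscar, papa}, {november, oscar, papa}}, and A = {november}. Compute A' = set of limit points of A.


A' = ∅

For each x ∈ X, list the open sets U ∈ τ with x ∈ U, then check whether U ∩ (A ∖ {x}) ≠ ∅ for every such U.
  x = november: open {november} ∋ x has {november} ∩ (A ∖ {november}) = ∅, so x is NOT a limit point.
  x = oscar: open {oscar} ∋ x has {oscar} ∩ (A ∖ {oscar}) = ∅, so x is NOT a limit point.
  x = papa: open {oscar, papa} ∋ x has {oscar, papa} ∩ (A ∖ {papa}) = ∅, so x is NOT a limit point.
Collecting: A' = ∅.


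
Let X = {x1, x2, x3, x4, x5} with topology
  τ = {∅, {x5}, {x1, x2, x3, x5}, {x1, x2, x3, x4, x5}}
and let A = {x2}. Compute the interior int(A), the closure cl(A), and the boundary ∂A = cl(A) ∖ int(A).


int(A) = ∅, cl(A) = {x1, x2, x3, x4}, ∂A = {x1, x2, x3, x4}.

Closed sets in (X, τ) are complements of opens:
  closed(X, τ) = {∅, {x4}, {x1, x2, x3, x4}, {x1, x2, x3, x4, x5}}.
int(A) = ⋃ {U ∈ τ : U ⊆ A}. Opens contained in A: ∅.
Taking the union of these: int(A) = ∅.
cl(A) = ⋂ {C closed : A ⊆ C}. Closed sets containing A: {x1, x2, x3, x4}, {x1, x2, x3, x4, x5}.
Intersecting these: cl(A) = {x1, x2, x3, x4}.
∂A = cl(A) ∖ int(A) = {x1, x2, x3, x4} ∖ ∅ = {x1, x2, x3, x4}.


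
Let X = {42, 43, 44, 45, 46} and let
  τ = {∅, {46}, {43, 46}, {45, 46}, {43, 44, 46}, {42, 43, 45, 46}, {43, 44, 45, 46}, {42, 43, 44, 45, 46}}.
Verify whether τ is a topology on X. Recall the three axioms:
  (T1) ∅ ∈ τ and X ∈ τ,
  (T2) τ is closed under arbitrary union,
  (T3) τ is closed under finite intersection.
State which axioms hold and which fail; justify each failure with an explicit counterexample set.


τ is NOT a topology on X.

Axiom (T1): ∅ ∈ τ? Yes; X ∈ τ? Yes.
Axiom (T2/T3): check pairwise unions and intersections of members of τ.
Counterexample for (T2): {43, 46} ∪ {45, 46} = {43, 45, 46} ∉ τ. Therefore τ is NOT a topology.


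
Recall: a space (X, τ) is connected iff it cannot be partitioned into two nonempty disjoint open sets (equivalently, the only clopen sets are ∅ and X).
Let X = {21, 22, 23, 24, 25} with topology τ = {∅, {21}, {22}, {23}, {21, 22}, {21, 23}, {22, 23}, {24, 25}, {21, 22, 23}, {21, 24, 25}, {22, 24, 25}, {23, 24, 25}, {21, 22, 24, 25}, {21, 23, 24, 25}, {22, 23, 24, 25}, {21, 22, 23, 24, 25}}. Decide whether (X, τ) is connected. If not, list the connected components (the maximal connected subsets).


(X, τ) is disconnected; components = [{21}, {22}, {23}, {24, 25}].

Find clopen sets (U ∈ τ with X ∖ U ∈ τ):
  U = ∅, X ∖ U = {21, 22, 23, 24, 25} — both open, so U is clopen.
  U = {21}, X ∖ U = {22, 23, 24, 25} — both open, so U is clopen.
  U = {22}, X ∖ U = {21, 23, 24, 25} — both open, so U is clopen.
  U = {23}, X ∖ U = {21, 22, 24, 25} — both open, so U is clopen.
  U = {21, 22}, X ∖ U = {23, 24, 25} — both open, so U is clopen.
  U = {21, 23}, X ∖ U = {22, 24, 25} — both open, so U is clopen.
  U = {22, 23}, X ∖ U = {21, 24, 25} — both open, so U is clopen.
  U = {24, 25}, X ∖ U = {21, 22, 23} — both open, so U is clopen.
  U = {21, 22, 23}, X ∖ U = {24, 25} — both open, so U is clopen.
  U = {21, 24, 25}, X ∖ U = {22, 23} — both open, so U is clopen.
  U = {22, 24, 25}, X ∖ U = {21, 23} — both open, so U is clopen.
  U = {23, 24, 25}, X ∖ U = {21, 22} — both open, so U is clopen.
  U = {21, 22, 24, 25}, X ∖ U = {23} — both open, so U is clopen.
  U = {21, 23, 24, 25}, X ∖ U = {22} — both open, so U is clopen.
  U = {22, 23, 24, 25}, X ∖ U = {21} — both open, so U is clopen.
  U = {21, 22, 23, 24, 25}, X ∖ U = ∅ — both open, so U is clopen.
Nontrivial clopen(s) exist: e.g. {23}. So (X, τ) is disconnected.
Compute connected components by grouping points that agree on all clopens:
  component: {21}
  component: {22}
  component: {23}
  component: {24, 25}


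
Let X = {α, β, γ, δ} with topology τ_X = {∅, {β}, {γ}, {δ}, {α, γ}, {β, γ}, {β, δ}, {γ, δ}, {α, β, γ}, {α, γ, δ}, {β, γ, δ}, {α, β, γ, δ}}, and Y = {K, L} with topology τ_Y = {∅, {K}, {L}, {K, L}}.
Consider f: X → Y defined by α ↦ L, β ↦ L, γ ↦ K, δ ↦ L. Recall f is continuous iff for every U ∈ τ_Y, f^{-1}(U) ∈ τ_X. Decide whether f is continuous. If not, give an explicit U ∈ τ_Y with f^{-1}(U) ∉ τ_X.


f is NOT continuous.

Compute f^{-1}(U) for each U ∈ τ_Y:
  U = ∅: f^{-1}(U) = ∅ ∈ τ_X ✓.
  U = {K}: f^{-1}(U) = {γ} ∈ τ_X ✓.
  U = {L}: f^{-1}(U) = {α, β, δ} ∉ τ_X ✗.
  U = {K, L}: f^{-1}(U) = {α, β, γ, δ} ∈ τ_X ✓.
Found U = {L} with f^{-1}(U) = {α, β, δ} not in τ_X. Therefore f is NOT continuous.


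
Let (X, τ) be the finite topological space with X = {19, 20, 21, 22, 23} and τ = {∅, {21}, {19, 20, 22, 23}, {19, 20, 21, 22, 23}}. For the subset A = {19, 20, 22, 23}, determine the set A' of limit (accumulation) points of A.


A' = {19, 20, 22, 23}

For each x ∈ X, list the open sets U ∈ τ with x ∈ U, then check whether U ∩ (A ∖ {x}) ≠ ∅ for every such U.
  x = 19: opens ∋ x are {19, 20, 22, 23}, {19, 20, 21, 22, 23}; each meets A ∖ {19}, so x IS a limit point.
  x = 20: opens ∋ x are {19, 20, 22, 23}, {19, 20, 21, 22, 23}; each meets A ∖ {20}, so x IS a limit point.
  x = 21: open {21} ∋ x has {21} ∩ (A ∖ {21}) = ∅, so x is NOT a limit point.
  x = 22: opens ∋ x are {19, 20, 22, 23}, {19, 20, 21, 22, 23}; each meets A ∖ {22}, so x IS a limit point.
  x = 23: opens ∋ x are {19, 20, 22, 23}, {19, 20, 21, 22, 23}; each meets A ∖ {23}, so x IS a limit point.
Collecting: A' = {19, 20, 22, 23}.


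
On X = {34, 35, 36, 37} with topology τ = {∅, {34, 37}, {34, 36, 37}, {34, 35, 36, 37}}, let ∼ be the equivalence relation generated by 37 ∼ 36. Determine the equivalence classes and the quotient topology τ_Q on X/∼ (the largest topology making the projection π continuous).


X/∼ = {[34], [35], [36=37]}; |τ_Q| = 3.

Equivalence classes: [34], [35], [36=37].
Quotient map π: X → X/∼ sends 34 ↦ [34], 35 ↦ [35], 36 ↦ [36=37], 37 ↦ [36=37].
For each subset V ⊆ X/∼, compute π^{-1}(V) ⊆ X and check whether π^{-1}(V) ∈ τ. V is open in τ_Q iff π^{-1}(V) ∈ τ.
  V = {}: π^{-1}(V) = ∅ ∈ τ ✓.
  V = {[34]}: π^{-1}(V) = {34} ∉ τ ✗.
  V = {[35]}: π^{-1}(V) = {35} ∉ τ ✗.
  V = {[34], [35]}: π^{-1}(V) = {34, 35} ∉ τ ✗.
  V = {[36=37]}: π^{-1}(V) = {36, 37} ∉ τ ✗.
  V = {[34], [36=37]}: π^{-1}(V) = {34, 36, 37} ∈ τ ✓.
  V = {[35], [36=37]}: π^{-1}(V) = {35, 36, 37} ∉ τ ✗.
  V = {[34], [35], [36=37]}: π^{-1}(V) = {34, 35, 36, 37} ∈ τ ✓.
Open sets in the quotient: τ_Q = {{}, {[34], [36=37]}, {[34], [35], [36=37]}} (3 elements).


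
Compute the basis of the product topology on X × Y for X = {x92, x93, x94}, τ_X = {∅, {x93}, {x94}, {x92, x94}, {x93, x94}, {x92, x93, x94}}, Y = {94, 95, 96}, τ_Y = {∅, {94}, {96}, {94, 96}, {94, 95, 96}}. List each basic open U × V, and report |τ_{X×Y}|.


Basis B = {∅ × ∅, {x93} × {94}, {x93} × {96}, {x94} × {94}, {x94} × {96}, {x92, x94} × {94}, {x92, x94} × {96}, {x93} × {94, 96}, {x93, x94} × {94}, {x93, x94} × {96}, {x94} × {94, 96}, {x92, x93, x94} × {94}, {x92, x93, x94} × {96}, {x93} × {94, 95, 96}, {x94} × {94, 95, 96}, {x92, x94} × {94, 96}, {x93, x94} × {94, 96}, {x92, x94} × {94, 95, 96}, {x92, x93, x94} × {94, 96}, {x93, x94} × {94, 95, 96}, {x92, x93, x94} × {94, 95, 96}}; |τ_{X×Y}| = 70.

Enumerate products U × V with U ∈ τ_X, V ∈ τ_Y (deduplicated):
  ∅ × ∅ = {} (∅)
  {x93} × {94} = {(x93,94)}
  {x93} × {96} = {(x93,96)}
  {x94} × {94} = {(x94,94)}
  {x94} × {96} = {(x94,96)}
  {x92, x94} × {94} = {(x92,94), (x94,94)}
  {x92, x94} × {96} = {(x92,96), (x94,96)}
  {x93} × {94, 96} = {(x93,94), (x93,96)}
  {x93, x94} × {94} = {(x93,94), (x94,94)}
  {x93, x94} × {96} = {(x93,96), (x94,96)}
  {x94} × {94, 96} = {(x94,94), (x94,96)}
  {x92, x93, x94} × {94} = {(x92,94), (x93,94), (x94,94)}
  {x92, x93, x94} × {96} = {(x92,96), (x93,96), (x94,96)}
  {x93} × {94, 95, 96} = {(x93,94), (x93,95), (x93,96)}
  {x94} × {94, 95, 96} = {(x94,94), (x94,95), (x94,96)}
  {x92, x94} × {94, 96} = {(x92,94), (x92,96), (x94,94), (x94,96)}
  {x93, x94} × {94, 96} = {(x93,94), (x93,96), (x94,94), (x94,96)}
  {x92, x94} × {94, 95, 96} = {(x92,94), (x92,95), (x92,96), (x94,94), (x94,95), (x94,96)}
  {x92, x93, x94} × {94, 96} = {(x92,94), (x92,96), (x93,94), (x93,96), (x94,94), (x94,96)}
  {x93, x94} × {94, 95, 96} = {(x93,94), (x93,95), (x93,96), (x94,94), (x94,95), (x94,96)}
  {x92, x93, x94} × {94, 95, 96} = {(x92,94), (x92,95), (x92,96), (x93,94), (x93,95), (x93,96), (x94,94), (x94,95), (x94,96)}
These 21 distinct sets form the basis B.
Close under arbitrary unions to get τ_{X×Y}; counting gives |τ_{X×Y}| = 70.


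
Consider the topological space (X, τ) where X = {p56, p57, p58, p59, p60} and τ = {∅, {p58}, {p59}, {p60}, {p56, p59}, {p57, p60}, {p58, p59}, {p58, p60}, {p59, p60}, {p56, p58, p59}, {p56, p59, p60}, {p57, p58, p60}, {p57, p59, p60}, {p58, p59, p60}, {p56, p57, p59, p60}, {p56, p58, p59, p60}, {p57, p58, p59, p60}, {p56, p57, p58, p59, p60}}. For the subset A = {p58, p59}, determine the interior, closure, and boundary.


int(A) = {p58, p59}, cl(A) = {p56, p58, p59}, ∂A = {p56}.

Closed sets in (X, τ) are complements of opens:
  closed(X, τ) = {∅, {p56}, {p57}, {p58}, {p56, p57}, {p56, p58}, {p56, p59}, {p57, p58}, {p57, p60}, {p56, p57, p58}, {p56, p57, p59}, {p56, p57, p60}, {p56, p58, p59}, {p57, p58, p60}, {p56, p57, p58, p59}, {p56, p57, p58, p60}, {p56, p57, p59, p60}, {p56, p57, p58, p59, p60}}.
int(A) = ⋃ {U ∈ τ : U ⊆ A}. Opens contained in A: ∅, {p58}, {p59}, {p58, p59}.
Taking the union of these: int(A) = {p58, p59}.
cl(A) = ⋂ {C closed : A ⊆ C}. Closed sets containing A: {p56, p58, p59}, {p56, p57, p58, p59}, {p56, p57, p58, p59, p60}.
Intersecting these: cl(A) = {p56, p58, p59}.
∂A = cl(A) ∖ int(A) = {p56, p58, p59} ∖ {p58, p59} = {p56}.


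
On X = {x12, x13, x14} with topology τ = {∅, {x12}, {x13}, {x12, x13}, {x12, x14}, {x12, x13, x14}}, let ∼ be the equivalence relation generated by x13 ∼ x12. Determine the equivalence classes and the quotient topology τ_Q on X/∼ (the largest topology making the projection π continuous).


X/∼ = {[x12=x13], [x14]}; |τ_Q| = 3.

Equivalence classes: [x12=x13], [x14].
Quotient map π: X → X/∼ sends x12 ↦ [x12=x13], x13 ↦ [x12=x13], x14 ↦ [x14].
For each subset V ⊆ X/∼, compute π^{-1}(V) ⊆ X and check whether π^{-1}(V) ∈ τ. V is open in τ_Q iff π^{-1}(V) ∈ τ.
  V = {}: π^{-1}(V) = ∅ ∈ τ ✓.
  V = {[x12=x13]}: π^{-1}(V) = {x12, x13} ∈ τ ✓.
  V = {[x14]}: π^{-1}(V) = {x14} ∉ τ ✗.
  V = {[x12=x13], [x14]}: π^{-1}(V) = {x12, x13, x14} ∈ τ ✓.
Open sets in the quotient: τ_Q = {{}, {[x12=x13]}, {[x12=x13], [x14]}} (3 elements).


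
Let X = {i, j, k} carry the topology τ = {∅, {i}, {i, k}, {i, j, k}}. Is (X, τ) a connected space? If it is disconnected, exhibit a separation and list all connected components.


(X, τ) is connected.

Find clopen sets (U ∈ τ with X ∖ U ∈ τ):
  U = ∅, X ∖ U = {i, j, k} — both open, so U is clopen.
  U = {i, j, k}, X ∖ U = ∅ — both open, so U is clopen.
Only trivial clopens (∅ and X) exist, so (X, τ) is connected.
Compute connected components by grouping points that agree on all clopens:
  component: {i, j, k}


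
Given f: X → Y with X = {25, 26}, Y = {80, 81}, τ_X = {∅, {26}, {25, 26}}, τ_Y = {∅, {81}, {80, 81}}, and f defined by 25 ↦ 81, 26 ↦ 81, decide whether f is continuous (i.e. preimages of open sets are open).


f IS continuous.

Compute f^{-1}(U) for each U ∈ τ_Y:
  U = ∅: f^{-1}(U) = ∅ ∈ τ_X ✓.
  U = {81}: f^{-1}(U) = {25, 26} ∈ τ_X ✓.
  U = {80, 81}: f^{-1}(U) = {25, 26} ∈ τ_X ✓.
Every preimage lies in τ_X, so f IS continuous.


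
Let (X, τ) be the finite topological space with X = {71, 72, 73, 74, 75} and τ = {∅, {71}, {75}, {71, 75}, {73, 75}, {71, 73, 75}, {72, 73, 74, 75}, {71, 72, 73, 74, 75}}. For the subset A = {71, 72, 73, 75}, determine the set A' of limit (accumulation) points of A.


A' = {72, 73, 74}

For each x ∈ X, list the open sets U ∈ τ with x ∈ U, then check whether U ∩ (A ∖ {x}) ≠ ∅ for every such U.
  x = 71: open {71} ∋ x has {71} ∩ (A ∖ {71}) = ∅, so x is NOT a limit point.
  x = 72: opens ∋ x are {72, 73, 74, 75}, {71, 72, 73, 74, 75}; each meets A ∖ {72}, so x IS a limit point.
  x = 73: opens ∋ x are {73, 75}, {71, 73, 75}, {72, 73, 74, 75}, {71, 72, 73, 74, 75}; each meets A ∖ {73}, so x IS a limit point.
  x = 74: opens ∋ x are {72, 73, 74, 75}, {71, 72, 73, 74, 75}; each meets A ∖ {74}, so x IS a limit point.
  x = 75: open {75} ∋ x has {75} ∩ (A ∖ {75}) = ∅, so x is NOT a limit point.
Collecting: A' = {72, 73, 74}.


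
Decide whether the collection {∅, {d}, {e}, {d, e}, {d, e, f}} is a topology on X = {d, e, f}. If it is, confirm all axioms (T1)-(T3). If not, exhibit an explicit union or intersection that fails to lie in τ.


τ IS a topology on X.

Axiom (T1): ∅ ∈ τ? Yes; X ∈ τ? Yes.
Axiom (T2/T3): check pairwise unions and intersections of members of τ.
All pairwise intersections and unions checked — each lies in τ. Therefore τ satisfies (T1), (T2), (T3): it IS a topology on X.


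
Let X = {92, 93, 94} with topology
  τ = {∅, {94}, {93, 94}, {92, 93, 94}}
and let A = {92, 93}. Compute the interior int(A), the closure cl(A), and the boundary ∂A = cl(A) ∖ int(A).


int(A) = ∅, cl(A) = {92, 93}, ∂A = {92, 93}.

Closed sets in (X, τ) are complements of opens:
  closed(X, τ) = {∅, {92}, {92, 93}, {92, 93, 94}}.
int(A) = ⋃ {U ∈ τ : U ⊆ A}. Opens contained in A: ∅.
Taking the union of these: int(A) = ∅.
cl(A) = ⋂ {C closed : A ⊆ C}. Closed sets containing A: {92, 93}, {92, 93, 94}.
Intersecting these: cl(A) = {92, 93}.
∂A = cl(A) ∖ int(A) = {92, 93} ∖ ∅ = {92, 93}.


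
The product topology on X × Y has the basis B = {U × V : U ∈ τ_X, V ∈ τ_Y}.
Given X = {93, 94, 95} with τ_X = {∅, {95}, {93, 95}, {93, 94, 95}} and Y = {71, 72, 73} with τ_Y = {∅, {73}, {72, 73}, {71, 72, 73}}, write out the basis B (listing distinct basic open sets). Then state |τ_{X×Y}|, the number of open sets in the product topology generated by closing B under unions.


Basis B = {∅ × ∅, {95} × {73}, {93, 95} × {73}, {95} × {72, 73}, {93, 94, 95} × {73}, {95} × {71, 72, 73}, {93, 95} × {72, 73}, {93, 95} × {71, 72, 73}, {93, 94, 95} × {72, 73}, {93, 94, 95} × {71, 72, 73}}; |τ_{X×Y}| = 20.

Enumerate products U × V with U ∈ τ_X, V ∈ τ_Y (deduplicated):
  ∅ × ∅ = {} (∅)
  {95} × {73} = {(95,73)}
  {93, 95} × {73} = {(93,73), (95,73)}
  {95} × {72, 73} = {(95,72), (95,73)}
  {93, 94, 95} × {73} = {(93,73), (94,73), (95,73)}
  {95} × {71, 72, 73} = {(95,71), (95,72), (95,73)}
  {93, 95} × {72, 73} = {(93,72), (93,73), (95,72), (95,73)}
  {93, 95} × {71, 72, 73} = {(93,71), (93,72), (93,73), (95,71), (95,72), (95,73)}
  {93, 94, 95} × {72, 73} = {(93,72), (93,73), (94,72), (94,73), (95,72), (95,73)}
  {93, 94, 95} × {71, 72, 73} = {(93,71), (93,72), (93,73), (94,71), (94,72), (94,73), (95,71), (95,72), (95,73)}
These 10 distinct sets form the basis B.
Close under arbitrary unions to get τ_{X×Y}; counting gives |τ_{X×Y}| = 20.


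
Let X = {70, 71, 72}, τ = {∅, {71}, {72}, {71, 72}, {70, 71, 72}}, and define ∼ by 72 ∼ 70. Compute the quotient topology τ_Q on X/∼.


X/∼ = {[70=72], [71]}; |τ_Q| = 3.

Equivalence classes: [70=72], [71].
Quotient map π: X → X/∼ sends 70 ↦ [70=72], 71 ↦ [71], 72 ↦ [70=72].
For each subset V ⊆ X/∼, compute π^{-1}(V) ⊆ X and check whether π^{-1}(V) ∈ τ. V is open in τ_Q iff π^{-1}(V) ∈ τ.
  V = {}: π^{-1}(V) = ∅ ∈ τ ✓.
  V = {[70=72]}: π^{-1}(V) = {70, 72} ∉ τ ✗.
  V = {[71]}: π^{-1}(V) = {71} ∈ τ ✓.
  V = {[70=72], [71]}: π^{-1}(V) = {70, 71, 72} ∈ τ ✓.
Open sets in the quotient: τ_Q = {{}, {[71]}, {[70=72], [71]}} (3 elements).


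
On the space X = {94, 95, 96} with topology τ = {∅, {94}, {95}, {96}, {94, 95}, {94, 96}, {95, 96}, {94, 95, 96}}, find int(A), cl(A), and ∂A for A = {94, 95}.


int(A) = {94, 95}, cl(A) = {94, 95}, ∂A = ∅.

Closed sets in (X, τ) are complements of opens:
  closed(X, τ) = {∅, {94}, {95}, {96}, {94, 95}, {94, 96}, {95, 96}, {94, 95, 96}}.
int(A) = ⋃ {U ∈ τ : U ⊆ A}. Opens contained in A: ∅, {94}, {95}, {94, 95}.
Taking the union of these: int(A) = {94, 95}.
cl(A) = ⋂ {C closed : A ⊆ C}. Closed sets containing A: {94, 95}, {94, 95, 96}.
Intersecting these: cl(A) = {94, 95}.
∂A = cl(A) ∖ int(A) = {94, 95} ∖ {94, 95} = ∅.


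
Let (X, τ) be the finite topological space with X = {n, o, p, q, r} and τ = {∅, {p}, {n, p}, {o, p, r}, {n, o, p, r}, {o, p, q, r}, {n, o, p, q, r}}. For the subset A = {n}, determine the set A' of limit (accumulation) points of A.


A' = ∅

For each x ∈ X, list the open sets U ∈ τ with x ∈ U, then check whether U ∩ (A ∖ {x}) ≠ ∅ for every such U.
  x = n: open {n, p} ∋ x has {n, p} ∩ (A ∖ {n}) = ∅, so x is NOT a limit point.
  x = o: open {o, p, r} ∋ x has {o, p, r} ∩ (A ∖ {o}) = ∅, so x is NOT a limit point.
  x = p: open {p} ∋ x has {p} ∩ (A ∖ {p}) = ∅, so x is NOT a limit point.
  x = q: open {o, p, q, r} ∋ x has {o, p, q, r} ∩ (A ∖ {q}) = ∅, so x is NOT a limit point.
  x = r: open {o, p, r} ∋ x has {o, p, r} ∩ (A ∖ {r}) = ∅, so x is NOT a limit point.
Collecting: A' = ∅.


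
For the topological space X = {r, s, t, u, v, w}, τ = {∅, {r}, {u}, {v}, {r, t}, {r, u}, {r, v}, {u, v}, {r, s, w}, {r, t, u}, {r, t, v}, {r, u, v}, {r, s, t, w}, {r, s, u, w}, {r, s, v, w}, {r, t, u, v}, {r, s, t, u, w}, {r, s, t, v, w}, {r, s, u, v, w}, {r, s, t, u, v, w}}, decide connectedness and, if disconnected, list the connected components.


(X, τ) is disconnected; components = [{u}, {v}, {r, s, t, w}].

Find clopen sets (U ∈ τ with X ∖ U ∈ τ):
  U = ∅, X ∖ U = {r, s, t, u, v, w} — both open, so U is clopen.
  U = {u}, X ∖ U = {r, s, t, v, w} — both open, so U is clopen.
  U = {v}, X ∖ U = {r, s, t, u, w} — both open, so U is clopen.
  U = {u, v}, X ∖ U = {r, s, t, w} — both open, so U is clopen.
  U = {r, s, t, w}, X ∖ U = {u, v} — both open, so U is clopen.
  U = {r, s, t, u, w}, X ∖ U = {v} — both open, so U is clopen.
  U = {r, s, t, v, w}, X ∖ U = {u} — both open, so U is clopen.
  U = {r, s, t, u, v, w}, X ∖ U = ∅ — both open, so U is clopen.
Nontrivial clopen(s) exist: e.g. {r, s, t, w}. So (X, τ) is disconnected.
Compute connected components by grouping points that agree on all clopens:
  component: {u}
  component: {v}
  component: {r, s, t, w}


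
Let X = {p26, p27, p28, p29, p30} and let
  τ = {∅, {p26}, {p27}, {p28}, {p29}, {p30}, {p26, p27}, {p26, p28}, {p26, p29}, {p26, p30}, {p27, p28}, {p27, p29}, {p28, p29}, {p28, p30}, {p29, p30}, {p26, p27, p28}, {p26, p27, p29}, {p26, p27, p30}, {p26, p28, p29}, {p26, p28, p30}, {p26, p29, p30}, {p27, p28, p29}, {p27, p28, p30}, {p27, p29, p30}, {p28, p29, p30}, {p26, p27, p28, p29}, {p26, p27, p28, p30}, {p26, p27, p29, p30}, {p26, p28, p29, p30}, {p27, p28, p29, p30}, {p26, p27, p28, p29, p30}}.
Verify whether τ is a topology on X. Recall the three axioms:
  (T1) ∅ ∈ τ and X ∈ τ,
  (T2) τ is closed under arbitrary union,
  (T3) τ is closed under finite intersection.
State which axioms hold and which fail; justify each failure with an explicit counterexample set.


τ is NOT a topology on X.

Axiom (T1): ∅ ∈ τ? Yes; X ∈ τ? Yes.
Axiom (T2/T3): check pairwise unions and intersections of members of τ.
Counterexample for (T2): {p27} ∪ {p30} = {p27, p30} ∉ τ. Therefore τ is NOT a topology.


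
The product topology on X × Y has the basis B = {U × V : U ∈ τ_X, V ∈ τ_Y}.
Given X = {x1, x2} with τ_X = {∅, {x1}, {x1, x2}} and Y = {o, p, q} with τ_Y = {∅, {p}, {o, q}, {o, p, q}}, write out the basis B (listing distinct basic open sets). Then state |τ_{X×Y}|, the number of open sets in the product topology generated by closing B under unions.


Basis B = {∅ × ∅, {x1} × {p}, {x1} × {o, q}, {x1, x2} × {p}, {x1} × {o, p, q}, {x1, x2} × {o, q}, {x1, x2} × {o, p, q}}; |τ_{X×Y}| = 9.

Enumerate products U × V with U ∈ τ_X, V ∈ τ_Y (deduplicated):
  ∅ × ∅ = {} (∅)
  {x1} × {p} = {(x1,p)}
  {x1} × {o, q} = {(x1,o), (x1,q)}
  {x1, x2} × {p} = {(x1,p), (x2,p)}
  {x1} × {o, p, q} = {(x1,o), (x1,p), (x1,q)}
  {x1, x2} × {o, q} = {(x1,o), (x1,q), (x2,o), (x2,q)}
  {x1, x2} × {o, p, q} = {(x1,o), (x1,p), (x1,q), (x2,o), (x2,p), (x2,q)}
These 7 distinct sets form the basis B.
Close under arbitrary unions to get τ_{X×Y}; counting gives |τ_{X×Y}| = 9.


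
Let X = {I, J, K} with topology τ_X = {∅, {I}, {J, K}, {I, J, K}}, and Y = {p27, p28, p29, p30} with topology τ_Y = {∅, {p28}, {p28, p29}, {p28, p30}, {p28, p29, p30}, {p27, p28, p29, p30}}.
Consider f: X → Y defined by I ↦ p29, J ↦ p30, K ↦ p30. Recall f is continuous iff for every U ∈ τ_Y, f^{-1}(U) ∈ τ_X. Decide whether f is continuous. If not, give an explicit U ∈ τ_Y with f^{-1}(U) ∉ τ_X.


f IS continuous.

Compute f^{-1}(U) for each U ∈ τ_Y:
  U = ∅: f^{-1}(U) = ∅ ∈ τ_X ✓.
  U = {p28}: f^{-1}(U) = ∅ ∈ τ_X ✓.
  U = {p28, p29}: f^{-1}(U) = {I} ∈ τ_X ✓.
  U = {p28, p30}: f^{-1}(U) = {J, K} ∈ τ_X ✓.
  U = {p28, p29, p30}: f^{-1}(U) = {I, J, K} ∈ τ_X ✓.
  U = {p27, p28, p29, p30}: f^{-1}(U) = {I, J, K} ∈ τ_X ✓.
Every preimage lies in τ_X, so f IS continuous.


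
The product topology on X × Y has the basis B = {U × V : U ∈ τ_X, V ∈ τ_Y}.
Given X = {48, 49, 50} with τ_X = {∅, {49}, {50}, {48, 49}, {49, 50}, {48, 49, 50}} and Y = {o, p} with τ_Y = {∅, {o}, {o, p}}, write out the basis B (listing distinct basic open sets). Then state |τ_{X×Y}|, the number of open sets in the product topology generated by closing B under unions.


Basis B = {∅ × ∅, {49} × {o}, {50} × {o}, {48, 49} × {o}, {49} × {o, p}, {49, 50} × {o}, {50} × {o, p}, {48, 49, 50} × {o}, {48, 49} × {o, p}, {49, 50} × {o, p}, {48, 49, 50} × {o, p}}; |τ_{X×Y}| = 18.

Enumerate products U × V with U ∈ τ_X, V ∈ τ_Y (deduplicated):
  ∅ × ∅ = {} (∅)
  {49} × {o} = {(49,o)}
  {50} × {o} = {(50,o)}
  {48, 49} × {o} = {(48,o), (49,o)}
  {49} × {o, p} = {(49,o), (49,p)}
  {49, 50} × {o} = {(49,o), (50,o)}
  {50} × {o, p} = {(50,o), (50,p)}
  {48, 49, 50} × {o} = {(48,o), (49,o), (50,o)}
  {48, 49} × {o, p} = {(48,o), (48,p), (49,o), (49,p)}
  {49, 50} × {o, p} = {(49,o), (49,p), (50,o), (50,p)}
  {48, 49, 50} × {o, p} = {(48,o), (48,p), (49,o), (49,p), (50,o), (50,p)}
These 11 distinct sets form the basis B.
Close under arbitrary unions to get τ_{X×Y}; counting gives |τ_{X×Y}| = 18.


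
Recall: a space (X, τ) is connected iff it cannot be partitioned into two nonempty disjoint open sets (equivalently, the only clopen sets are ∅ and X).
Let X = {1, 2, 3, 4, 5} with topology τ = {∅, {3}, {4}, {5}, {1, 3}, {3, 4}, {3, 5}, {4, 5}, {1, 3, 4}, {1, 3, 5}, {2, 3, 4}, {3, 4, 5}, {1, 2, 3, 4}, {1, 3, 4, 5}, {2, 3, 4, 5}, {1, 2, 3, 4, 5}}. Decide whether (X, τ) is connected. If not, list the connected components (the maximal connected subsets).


(X, τ) is disconnected; components = [{5}, {1, 2, 3, 4}].

Find clopen sets (U ∈ τ with X ∖ U ∈ τ):
  U = ∅, X ∖ U = {1, 2, 3, 4, 5} — both open, so U is clopen.
  U = {5}, X ∖ U = {1, 2, 3, 4} — both open, so U is clopen.
  U = {1, 2, 3, 4}, X ∖ U = {5} — both open, so U is clopen.
  U = {1, 2, 3, 4, 5}, X ∖ U = ∅ — both open, so U is clopen.
Nontrivial clopen(s) exist: e.g. {1, 2, 3, 4}. So (X, τ) is disconnected.
Compute connected components by grouping points that agree on all clopens:
  component: {5}
  component: {1, 2, 3, 4}


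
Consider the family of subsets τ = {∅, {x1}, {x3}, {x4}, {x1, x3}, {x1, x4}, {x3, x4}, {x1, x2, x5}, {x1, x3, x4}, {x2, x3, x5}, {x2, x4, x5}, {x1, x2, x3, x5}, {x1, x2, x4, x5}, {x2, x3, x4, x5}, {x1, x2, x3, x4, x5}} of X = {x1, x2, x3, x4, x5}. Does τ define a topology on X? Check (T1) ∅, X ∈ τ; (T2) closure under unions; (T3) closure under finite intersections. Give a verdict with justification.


τ is NOT a topology on X.

Axiom (T1): ∅ ∈ τ? Yes; X ∈ τ? Yes.
Axiom (T2/T3): check pairwise unions and intersections of members of τ.
Counterexample for (T3): {x1, x2, x5} ∩ {x2, x3, x5} = {x2, x5} ∉ τ. Therefore τ is NOT a topology.


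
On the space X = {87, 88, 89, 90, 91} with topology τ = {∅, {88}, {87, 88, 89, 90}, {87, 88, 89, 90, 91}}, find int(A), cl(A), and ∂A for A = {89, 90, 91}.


int(A) = ∅, cl(A) = {87, 89, 90, 91}, ∂A = {87, 89, 90, 91}.

Closed sets in (X, τ) are complements of opens:
  closed(X, τ) = {∅, {91}, {87, 89, 90, 91}, {87, 88, 89, 90, 91}}.
int(A) = ⋃ {U ∈ τ : U ⊆ A}. Opens contained in A: ∅.
Taking the union of these: int(A) = ∅.
cl(A) = ⋂ {C closed : A ⊆ C}. Closed sets containing A: {87, 89, 90, 91}, {87, 88, 89, 90, 91}.
Intersecting these: cl(A) = {87, 89, 90, 91}.
∂A = cl(A) ∖ int(A) = {87, 89, 90, 91} ∖ ∅ = {87, 89, 90, 91}.


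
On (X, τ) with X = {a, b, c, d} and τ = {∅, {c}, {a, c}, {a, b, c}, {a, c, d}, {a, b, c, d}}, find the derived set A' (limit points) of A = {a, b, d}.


A' = {b, d}

For each x ∈ X, list the open sets U ∈ τ with x ∈ U, then check whether U ∩ (A ∖ {x}) ≠ ∅ for every such U.
  x = a: open {a, c} ∋ x has {a, c} ∩ (A ∖ {a}) = ∅, so x is NOT a limit point.
  x = b: opens ∋ x are {a, b, c}, {a, b, c, d}; each meets A ∖ {b}, so x IS a limit point.
  x = c: open {c} ∋ x has {c} ∩ (A ∖ {c}) = ∅, so x is NOT a limit point.
  x = d: opens ∋ x are {a, c, d}, {a, b, c, d}; each meets A ∖ {d}, so x IS a limit point.
Collecting: A' = {b, d}.


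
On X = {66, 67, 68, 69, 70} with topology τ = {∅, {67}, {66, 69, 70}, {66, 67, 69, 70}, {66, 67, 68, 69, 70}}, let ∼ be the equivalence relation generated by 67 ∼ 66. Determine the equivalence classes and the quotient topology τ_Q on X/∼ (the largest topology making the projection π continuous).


X/∼ = {[66=67], [68], [69], [70]}; |τ_Q| = 3.

Equivalence classes: [66=67], [68], [69], [70].
Quotient map π: X → X/∼ sends 66 ↦ [66=67], 67 ↦ [66=67], 68 ↦ [68], 69 ↦ [69], 70 ↦ [70].
For each subset V ⊆ X/∼, compute π^{-1}(V) ⊆ X and check whether π^{-1}(V) ∈ τ. V is open in τ_Q iff π^{-1}(V) ∈ τ.
  V = {}: π^{-1}(V) = ∅ ∈ τ ✓.
  V = {[66=67]}: π^{-1}(V) = {66, 67} ∉ τ ✗.
  V = {[68]}: π^{-1}(V) = {68} ∉ τ ✗.
  V = {[66=67], [68]}: π^{-1}(V) = {66, 67, 68} ∉ τ ✗.
  V = {[69]}: π^{-1}(V) = {69} ∉ τ ✗.
  V = {[66=67], [69]}: π^{-1}(V) = {66, 67, 69} ∉ τ ✗.
  V = {[68], [69]}: π^{-1}(V) = {68, 69} ∉ τ ✗.
  V = {[66=67], [68], [69]}: π^{-1}(V) = {66, 67, 68, 69} ∉ τ ✗.
  V = {[70]}: π^{-1}(V) = {70} ∉ τ ✗.
  V = {[66=67], [70]}: π^{-1}(V) = {66, 67, 70} ∉ τ ✗.
  V = {[68], [70]}: π^{-1}(V) = {68, 70} ∉ τ ✗.
  V = {[66=67], [68], [70]}: π^{-1}(V) = {66, 67, 68, 70} ∉ τ ✗.
  V = {[69], [70]}: π^{-1}(V) = {69, 70} ∉ τ ✗.
  V = {[66=67], [69], [70]}: π^{-1}(V) = {66, 67, 69, 70} ∈ τ ✓.
  V = {[68], [69], [70]}: π^{-1}(V) = {68, 69, 70} ∉ τ ✗.
  V = {[66=67], [68], [69], [70]}: π^{-1}(V) = {66, 67, 68, 69, 70} ∈ τ ✓.
Open sets in the quotient: τ_Q = {{}, {[66=67], [69], [70]}, {[66=67], [68], [69], [70]}} (3 elements).


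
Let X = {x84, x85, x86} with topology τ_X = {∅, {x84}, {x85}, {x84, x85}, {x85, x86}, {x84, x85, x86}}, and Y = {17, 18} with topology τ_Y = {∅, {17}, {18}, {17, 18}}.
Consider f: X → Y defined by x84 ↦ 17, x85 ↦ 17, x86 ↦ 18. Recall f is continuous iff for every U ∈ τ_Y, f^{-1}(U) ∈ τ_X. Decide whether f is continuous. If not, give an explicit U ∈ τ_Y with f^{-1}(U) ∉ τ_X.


f is NOT continuous.

Compute f^{-1}(U) for each U ∈ τ_Y:
  U = ∅: f^{-1}(U) = ∅ ∈ τ_X ✓.
  U = {17}: f^{-1}(U) = {x84, x85} ∈ τ_X ✓.
  U = {18}: f^{-1}(U) = {x86} ∉ τ_X ✗.
  U = {17, 18}: f^{-1}(U) = {x84, x85, x86} ∈ τ_X ✓.
Found U = {18} with f^{-1}(U) = {x86} not in τ_X. Therefore f is NOT continuous.


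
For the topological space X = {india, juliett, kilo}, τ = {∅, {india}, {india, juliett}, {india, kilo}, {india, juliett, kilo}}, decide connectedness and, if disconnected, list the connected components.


(X, τ) is connected.

Find clopen sets (U ∈ τ with X ∖ U ∈ τ):
  U = ∅, X ∖ U = {india, juliett, kilo} — both open, so U is clopen.
  U = {india, juliett, kilo}, X ∖ U = ∅ — both open, so U is clopen.
Only trivial clopens (∅ and X) exist, so (X, τ) is connected.
Compute connected components by grouping points that agree on all clopens:
  component: {india, juliett, kilo}


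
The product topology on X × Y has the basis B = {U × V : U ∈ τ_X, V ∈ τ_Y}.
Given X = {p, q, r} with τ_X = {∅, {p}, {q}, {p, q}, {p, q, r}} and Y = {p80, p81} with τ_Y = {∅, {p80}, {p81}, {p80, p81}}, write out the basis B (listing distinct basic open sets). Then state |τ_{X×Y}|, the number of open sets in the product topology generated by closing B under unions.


Basis B = {∅ × ∅, {p} × {p80}, {p} × {p81}, {q} × {p80}, {q} × {p81}, {p} × {p80, p81}, {p, q} × {p80}, {p, q} × {p81}, {q} × {p80, p81}, {p, q, r} × {p80}, {p, q, r} × {p81}, {p, q} × {p80, p81}, {p, q, r} × {p80, p81}}; |τ_{X×Y}| = 25.

Enumerate products U × V with U ∈ τ_X, V ∈ τ_Y (deduplicated):
  ∅ × ∅ = {} (∅)
  {p} × {p80} = {(p,p80)}
  {p} × {p81} = {(p,p81)}
  {q} × {p80} = {(q,p80)}
  {q} × {p81} = {(q,p81)}
  {p} × {p80, p81} = {(p,p80), (p,p81)}
  {p, q} × {p80} = {(p,p80), (q,p80)}
  {p, q} × {p81} = {(p,p81), (q,p81)}
  {q} × {p80, p81} = {(q,p80), (q,p81)}
  {p, q, r} × {p80} = {(p,p80), (q,p80), (r,p80)}
  {p, q, r} × {p81} = {(p,p81), (q,p81), (r,p81)}
  {p, q} × {p80, p81} = {(p,p80), (p,p81), (q,p80), (q,p81)}
  {p, q, r} × {p80, p81} = {(p,p80), (p,p81), (q,p80), (q,p81), (r,p80), (r,p81)}
These 13 distinct sets form the basis B.
Close under arbitrary unions to get τ_{X×Y}; counting gives |τ_{X×Y}| = 25.


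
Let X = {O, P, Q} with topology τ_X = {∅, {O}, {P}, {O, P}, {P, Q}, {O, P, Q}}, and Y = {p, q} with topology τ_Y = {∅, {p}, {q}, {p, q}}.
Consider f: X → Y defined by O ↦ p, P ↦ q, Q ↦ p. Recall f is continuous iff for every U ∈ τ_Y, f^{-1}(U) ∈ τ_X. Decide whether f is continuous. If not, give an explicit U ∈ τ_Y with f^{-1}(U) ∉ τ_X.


f is NOT continuous.

Compute f^{-1}(U) for each U ∈ τ_Y:
  U = ∅: f^{-1}(U) = ∅ ∈ τ_X ✓.
  U = {p}: f^{-1}(U) = {O, Q} ∉ τ_X ✗.
  U = {q}: f^{-1}(U) = {P} ∈ τ_X ✓.
  U = {p, q}: f^{-1}(U) = {O, P, Q} ∈ τ_X ✓.
Found U = {p} with f^{-1}(U) = {O, Q} not in τ_X. Therefore f is NOT continuous.


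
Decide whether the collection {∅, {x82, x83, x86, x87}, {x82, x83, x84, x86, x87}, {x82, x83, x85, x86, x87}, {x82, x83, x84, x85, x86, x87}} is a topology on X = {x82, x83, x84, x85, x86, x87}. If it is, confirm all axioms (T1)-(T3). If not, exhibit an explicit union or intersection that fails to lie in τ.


τ IS a topology on X.

Axiom (T1): ∅ ∈ τ? Yes; X ∈ τ? Yes.
Axiom (T2/T3): check pairwise unions and intersections of members of τ.
All pairwise intersections and unions checked — each lies in τ. Therefore τ satisfies (T1), (T2), (T3): it IS a topology on X.


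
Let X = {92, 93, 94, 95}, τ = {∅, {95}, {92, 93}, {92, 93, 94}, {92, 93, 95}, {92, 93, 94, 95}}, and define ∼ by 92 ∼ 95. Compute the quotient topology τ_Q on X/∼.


X/∼ = {[92=95], [93], [94]}; |τ_Q| = 3.

Equivalence classes: [92=95], [93], [94].
Quotient map π: X → X/∼ sends 92 ↦ [92=95], 93 ↦ [93], 94 ↦ [94], 95 ↦ [92=95].
For each subset V ⊆ X/∼, compute π^{-1}(V) ⊆ X and check whether π^{-1}(V) ∈ τ. V is open in τ_Q iff π^{-1}(V) ∈ τ.
  V = {}: π^{-1}(V) = ∅ ∈ τ ✓.
  V = {[92=95]}: π^{-1}(V) = {92, 95} ∉ τ ✗.
  V = {[93]}: π^{-1}(V) = {93} ∉ τ ✗.
  V = {[92=95], [93]}: π^{-1}(V) = {92, 93, 95} ∈ τ ✓.
  V = {[94]}: π^{-1}(V) = {94} ∉ τ ✗.
  V = {[92=95], [94]}: π^{-1}(V) = {92, 94, 95} ∉ τ ✗.
  V = {[93], [94]}: π^{-1}(V) = {93, 94} ∉ τ ✗.
  V = {[92=95], [93], [94]}: π^{-1}(V) = {92, 93, 94, 95} ∈ τ ✓.
Open sets in the quotient: τ_Q = {{}, {[92=95], [93]}, {[92=95], [93], [94]}} (3 elements).


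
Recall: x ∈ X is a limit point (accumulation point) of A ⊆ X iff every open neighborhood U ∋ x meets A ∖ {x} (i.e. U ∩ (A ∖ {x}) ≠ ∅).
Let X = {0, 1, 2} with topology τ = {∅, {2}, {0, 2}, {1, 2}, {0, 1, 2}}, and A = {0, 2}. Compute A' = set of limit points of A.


A' = {0, 1}

For each x ∈ X, list the open sets U ∈ τ with x ∈ U, then check whether U ∩ (A ∖ {x}) ≠ ∅ for every such U.
  x = 0: opens ∋ x are {0, 2}, {0, 1, 2}; each meets A ∖ {0}, so x IS a limit point.
  x = 1: opens ∋ x are {1, 2}, {0, 1, 2}; each meets A ∖ {1}, so x IS a limit point.
  x = 2: open {2} ∋ x has {2} ∩ (A ∖ {2}) = ∅, so x is NOT a limit point.
Collecting: A' = {0, 1}.


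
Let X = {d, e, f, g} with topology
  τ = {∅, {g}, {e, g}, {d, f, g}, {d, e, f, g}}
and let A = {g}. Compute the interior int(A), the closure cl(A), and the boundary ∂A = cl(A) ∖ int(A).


int(A) = {g}, cl(A) = {d, e, f, g}, ∂A = {d, e, f}.

Closed sets in (X, τ) are complements of opens:
  closed(X, τ) = {∅, {e}, {d, f}, {d, e, f}, {d, e, f, g}}.
int(A) = ⋃ {U ∈ τ : U ⊆ A}. Opens contained in A: ∅, {g}.
Taking the union of these: int(A) = {g}.
cl(A) = ⋂ {C closed : A ⊆ C}. Closed sets containing A: {d, e, f, g}.
Intersecting these: cl(A) = {d, e, f, g}.
∂A = cl(A) ∖ int(A) = {d, e, f, g} ∖ {g} = {d, e, f}.
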